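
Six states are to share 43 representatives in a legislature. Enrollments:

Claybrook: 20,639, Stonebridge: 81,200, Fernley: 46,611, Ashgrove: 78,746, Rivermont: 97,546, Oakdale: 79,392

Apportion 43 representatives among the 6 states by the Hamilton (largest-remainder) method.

Total 404134; standard divisor 404134/43 ≈ 9398.465.
Standard quotas: Claybrook 2.1960, Stonebridge 8.6397, Fernley 4.9594, Ashgrove 8.3786, Rivermont 10.3789, Oakdale 8.4473.
Lower quotas: Claybrook 2, Stonebridge 8, Fernley 4, Ashgrove 8, Rivermont 10, Oakdale 8 (sum 40, leaving 3 seats).
Remainders in descending order: Fernley 0.9594, Stonebridge 0.6397, Oakdale 0.4473, Rivermont 0.3789, Ashgrove 0.3786, Claybrook 0.1960.
The surplus seats go to Fernley, Stonebridge, Oakdale.

Claybrook=2, Stonebridge=9, Fernley=5, Ashgrove=8, Rivermont=10, Oakdale=9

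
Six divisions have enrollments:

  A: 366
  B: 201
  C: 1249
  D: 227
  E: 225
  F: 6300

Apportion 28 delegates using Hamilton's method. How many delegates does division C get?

The standard divisor is 8568/28 = 306.
Standard quotas: A 1.1961, B 0.6569, C 4.0817, D 0.7418, E 0.7353, F 20.5882.
Lower quotas: A 1, B 0, C 4, D 0, E 0, F 20 (sum 25, leaving 3 seats).
Remainders in descending order: D 0.7418, E 0.7353, B 0.6569, F 0.5882, A 0.1961, C 0.0817.
The surplus seats go to D, E, B.
C receives 4.

4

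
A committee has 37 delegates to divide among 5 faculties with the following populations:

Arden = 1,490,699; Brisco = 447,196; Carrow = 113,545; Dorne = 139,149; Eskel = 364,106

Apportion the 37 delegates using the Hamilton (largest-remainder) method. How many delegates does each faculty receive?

Total 2554695; standard divisor 2554695/37 ≈ 69045.811.
Standard quotas: Arden 21.5900, Brisco 6.4768, Carrow 1.6445, Dorne 2.0153, Eskel 5.2734.
Lower quotas: Arden 21, Brisco 6, Carrow 1, Dorne 2, Eskel 5 (sum 35, leaving 2 seats).
Remainders in descending order: Carrow 0.6445, Arden 0.5900, Brisco 0.4768, Eskel 0.2734, Dorne 0.0153.
The surplus seats go to Carrow, Arden.

Arden 22, Brisco 6, Carrow 2, Dorne 2, Eskel 5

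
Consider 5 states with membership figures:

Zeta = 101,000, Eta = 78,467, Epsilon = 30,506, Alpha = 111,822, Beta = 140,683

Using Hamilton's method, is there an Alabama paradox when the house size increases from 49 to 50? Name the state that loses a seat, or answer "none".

At 49 seats: Zeta 11, Eta 8, Epsilon 3, Alpha 12, Beta 15.
At 50 seats: Zeta 11, Eta 9, Epsilon 3, Alpha 12, Beta 15.
No state's allocation decreased.

none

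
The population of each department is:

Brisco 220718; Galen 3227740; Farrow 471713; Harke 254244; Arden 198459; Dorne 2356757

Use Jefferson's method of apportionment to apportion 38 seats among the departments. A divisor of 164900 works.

Brisco: 1, Galen: 19, Farrow: 2, Harke: 1, Arden: 1, Dorne: 14

With modified divisor 164900: modified quotas Brisco 1.338, Galen 19.574, Farrow 2.861, Harke 1.542, Arden 1.204, Dorne 14.292.
Rounding down: Brisco 1, Galen 19, Farrow 2, Harke 1, Arden 1, Dorne 14 (total 38).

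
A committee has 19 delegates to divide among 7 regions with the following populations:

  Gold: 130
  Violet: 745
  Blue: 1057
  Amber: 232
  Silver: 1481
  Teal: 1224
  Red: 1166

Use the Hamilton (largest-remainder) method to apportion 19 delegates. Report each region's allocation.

Total 6035; standard divisor 6035/19 ≈ 317.632.
Standard quotas: Gold 0.409, Violet 2.345, Blue 3.328, Amber 0.730, Silver 4.663, Teal 3.854, Red 3.671.
Lower quotas: Gold 0, Violet 2, Blue 3, Amber 0, Silver 4, Teal 3, Red 3 (sum 15, leaving 4 seats).
Remainders in descending order: Teal 0.854, Amber 0.730, Red 0.671, Silver 0.663, Gold 0.409, Violet 0.345, Blue 0.328.
The surplus seats go to Teal, Amber, Red, Silver.

Gold=0, Violet=2, Blue=3, Amber=1, Silver=5, Teal=4, Red=4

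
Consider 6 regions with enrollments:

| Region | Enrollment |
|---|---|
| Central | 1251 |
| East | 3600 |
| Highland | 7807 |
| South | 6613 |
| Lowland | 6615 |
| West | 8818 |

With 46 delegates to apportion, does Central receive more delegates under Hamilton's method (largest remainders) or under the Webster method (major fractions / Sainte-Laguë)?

Webster

Hamilton: Central 1, East 5, Highland 10, South 9, Lowland 9, West 12.
Webster: Central 2, East 5, Highland 10, South 9, Lowland 9, West 11.
Central gets 1 under Hamilton and 2 under Webster.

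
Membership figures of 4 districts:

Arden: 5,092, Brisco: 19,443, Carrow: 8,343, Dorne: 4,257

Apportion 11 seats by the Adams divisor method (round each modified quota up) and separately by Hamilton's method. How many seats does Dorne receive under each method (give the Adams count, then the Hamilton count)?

2 and 1

Adams: Arden 2, Brisco 5, Carrow 2, Dorne 2.
Hamilton: Arden 2, Brisco 6, Carrow 2, Dorne 1.
Dorne gets 2 under Adams and 1 under Hamilton.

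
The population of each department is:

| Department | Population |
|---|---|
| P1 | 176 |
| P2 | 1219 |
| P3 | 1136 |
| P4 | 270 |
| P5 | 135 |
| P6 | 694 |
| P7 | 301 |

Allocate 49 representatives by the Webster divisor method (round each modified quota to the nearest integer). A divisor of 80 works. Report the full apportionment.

With modified divisor 80: modified quotas P1 2.200, P2 15.238, P3 14.200, P4 3.375, P5 1.688, P6 8.675, P7 3.763.
Rounding to the nearest integer: P1 2, P2 15, P3 14, P4 3, P5 2, P6 9, P7 4 (total 49).

P1=2; P2=15; P3=14; P4=3; P5=2; P6=9; P7=4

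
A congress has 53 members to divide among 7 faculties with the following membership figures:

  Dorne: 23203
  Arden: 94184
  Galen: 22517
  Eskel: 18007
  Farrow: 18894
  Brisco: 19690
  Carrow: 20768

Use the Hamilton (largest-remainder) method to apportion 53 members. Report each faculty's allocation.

Dorne 6, Arden 23, Galen 5, Eskel 4, Farrow 5, Brisco 5, Carrow 5

Standard divisor: 217263 ÷ 53 ≈ 4099.302.
Standard quotas: Dorne 5.6602, Arden 22.9756, Galen 5.4929, Eskel 4.3927, Farrow 4.6091, Brisco 4.8033, Carrow 5.0662.
Lower quotas: Dorne 5, Arden 22, Galen 5, Eskel 4, Farrow 4, Brisco 4, Carrow 5 (sum 49, leaving 4 seats).
Remainders in descending order: Arden 0.9756, Brisco 0.8033, Dorne 0.6602, Farrow 0.6091, Galen 0.4929, Eskel 0.3927, Carrow 0.0662.
Largest remainders: Arden, Brisco, Dorne, Farrow receive the extra seats.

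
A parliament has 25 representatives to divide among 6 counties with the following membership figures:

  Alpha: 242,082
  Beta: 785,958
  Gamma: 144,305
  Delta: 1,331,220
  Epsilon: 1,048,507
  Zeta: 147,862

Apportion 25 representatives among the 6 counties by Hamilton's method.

Total 3699934; standard divisor 3699934/25 ≈ 147997.36.
Standard quotas: Alpha 1.6357, Beta 5.3106, Gamma 0.9751, Delta 8.9949, Epsilon 7.0846, Zeta 0.9991.
Lower quotas: Alpha 1, Beta 5, Gamma 0, Delta 8, Epsilon 7, Zeta 0 (sum 21, leaving 4 seats).
Remainders in descending order: Zeta 0.9991, Delta 0.9949, Gamma 0.9751, Alpha 0.6357, Beta 0.3106, Epsilon 0.0846.
The surplus seats go to Zeta, Delta, Gamma, Alpha.

Alpha 2, Beta 5, Gamma 1, Delta 9, Epsilon 7, Zeta 1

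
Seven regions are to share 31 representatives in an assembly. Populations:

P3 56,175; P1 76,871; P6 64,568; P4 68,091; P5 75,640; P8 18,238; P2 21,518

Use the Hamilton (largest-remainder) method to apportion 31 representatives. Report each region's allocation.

The standard divisor is 381101/31 ≈ 12293.581.
Standard quotas: P3 4.5695, P1 6.2529, P6 5.2522, P4 5.5387, P5 6.1528, P8 1.4835, P2 1.7503.
Lower quotas: P3 4, P1 6, P6 5, P4 5, P5 6, P8 1, P2 1 (sum 28, leaving 3 seats).
Remainders in descending order: P2 0.7503, P3 0.5695, P4 0.5387, P8 0.4835, P1 0.2529, P6 0.2522, P5 0.1528.
Largest remainders: P2, P3, P4 receive the extra seats.

P3=5, P1=6, P6=5, P4=6, P5=6, P8=1, P2=2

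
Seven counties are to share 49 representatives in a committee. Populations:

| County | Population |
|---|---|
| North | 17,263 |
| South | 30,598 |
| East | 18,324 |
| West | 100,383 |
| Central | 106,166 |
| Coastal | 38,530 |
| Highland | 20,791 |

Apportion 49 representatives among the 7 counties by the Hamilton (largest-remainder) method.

Total 332055; standard divisor 332055/49 ≈ 6776.633.
Standard quotas: North 2.5474, South 4.5152, East 2.7040, West 14.8131, Central 15.6665, Coastal 5.6857, Highland 3.0680.
Lower quotas: North 2, South 4, East 2, West 14, Central 15, Coastal 5, Highland 3 (sum 45, leaving 4 seats).
Remainders in descending order: West 0.8131, East 0.7040, Coastal 0.6857, Central 0.6665, North 0.5474, South 0.5152, Highland 0.0680.
Largest remainders: West, East, Coastal, Central receive the extra seats.

North: 2; South: 4; East: 3; West: 15; Central: 16; Coastal: 6; Highland: 3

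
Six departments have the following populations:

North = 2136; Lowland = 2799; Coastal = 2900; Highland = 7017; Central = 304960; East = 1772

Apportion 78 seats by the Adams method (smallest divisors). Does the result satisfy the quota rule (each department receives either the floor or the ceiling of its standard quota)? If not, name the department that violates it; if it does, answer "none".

Standard quotas: North 0.518, Lowland 0.679, Coastal 0.703, Highland 1.702, Central 73.968, East 0.430.
Adams allocation: North 1, Lowland 1, Coastal 1, Highland 2, Central 72, East 1.
Central has quota 73.968 (lower 73, upper 74) but receives 72 — outside the quota interval.

Central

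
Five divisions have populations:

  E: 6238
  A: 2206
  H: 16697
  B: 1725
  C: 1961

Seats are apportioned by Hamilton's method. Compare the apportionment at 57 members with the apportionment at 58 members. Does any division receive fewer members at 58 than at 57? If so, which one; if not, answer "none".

B

At 57 seats: E 12, A 4, H 33, B 4, C 4.
At 58 seats: E 13, A 4, H 34, B 3, C 4.
B drops from 4 to 3.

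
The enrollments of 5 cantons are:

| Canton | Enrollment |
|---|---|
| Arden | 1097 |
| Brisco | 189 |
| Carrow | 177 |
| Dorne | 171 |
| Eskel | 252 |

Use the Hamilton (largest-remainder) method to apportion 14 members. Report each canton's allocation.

The standard divisor is 1886/14 ≈ 134.714.
Standard quotas: Arden 8.143, Brisco 1.403, Carrow 1.314, Dorne 1.269, Eskel 1.871.
Lower quotas: Arden 8, Brisco 1, Carrow 1, Dorne 1, Eskel 1 (sum 12, leaving 2 seats).
Remainders in descending order: Eskel 0.871, Brisco 0.403, Carrow 0.314, Dorne 0.269, Arden 0.143.
The surplus seats go to Eskel, Brisco.

Arden 8; Brisco 2; Carrow 1; Dorne 1; Eskel 2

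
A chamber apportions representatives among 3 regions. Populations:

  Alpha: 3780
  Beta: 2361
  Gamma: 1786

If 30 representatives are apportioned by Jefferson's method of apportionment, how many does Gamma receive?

7

Standard divisor 7927/30 ≈ 264.233; standard quotas: Alpha 14.306, Beta 8.935, Gamma 6.759.
Rounding down gives 14, 8, 6 = 28 seats, so the divisor must be adjusted.
With modified divisor 254: modified quotas Alpha 14.882, Beta 9.295, Gamma 7.031.
Rounding down: Alpha 14, Beta 9, Gamma 7 (total 30).
Gamma receives 7.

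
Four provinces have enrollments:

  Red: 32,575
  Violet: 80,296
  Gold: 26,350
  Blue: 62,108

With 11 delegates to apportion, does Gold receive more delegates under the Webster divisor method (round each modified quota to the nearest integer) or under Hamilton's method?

Hamilton

Webster: Red 2, Violet 5, Gold 1, Blue 3.
Hamilton: Red 2, Violet 4, Gold 2, Blue 3.
Gold gets 1 under Webster and 2 under Hamilton.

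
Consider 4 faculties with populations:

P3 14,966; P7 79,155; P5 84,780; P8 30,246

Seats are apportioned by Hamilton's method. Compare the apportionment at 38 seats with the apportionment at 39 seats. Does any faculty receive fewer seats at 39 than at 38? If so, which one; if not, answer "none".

P8

At 38 seats: P3 3, P7 14, P5 15, P8 6.
At 39 seats: P3 3, P7 15, P5 16, P8 5.
P8 drops from 6 to 5.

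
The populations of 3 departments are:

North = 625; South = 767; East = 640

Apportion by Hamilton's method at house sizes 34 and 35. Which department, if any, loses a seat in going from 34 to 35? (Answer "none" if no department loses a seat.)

At 34 seats: North 10, South 13, East 11.
At 35 seats: North 11, South 13, East 11.
No department's allocation decreased.

none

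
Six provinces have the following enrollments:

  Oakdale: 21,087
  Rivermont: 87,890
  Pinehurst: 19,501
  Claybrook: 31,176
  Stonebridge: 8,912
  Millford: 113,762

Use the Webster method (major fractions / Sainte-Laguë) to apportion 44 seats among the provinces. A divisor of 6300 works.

With modified divisor 6300: modified quotas Oakdale 3.347, Rivermont 13.951, Pinehurst 3.095, Claybrook 4.949, Stonebridge 1.415, Millford 18.057.
Rounding to the nearest integer: Oakdale 3, Rivermont 14, Pinehurst 3, Claybrook 5, Stonebridge 1, Millford 18 (total 44).

Oakdale 3; Rivermont 14; Pinehurst 3; Claybrook 5; Stonebridge 1; Millford 18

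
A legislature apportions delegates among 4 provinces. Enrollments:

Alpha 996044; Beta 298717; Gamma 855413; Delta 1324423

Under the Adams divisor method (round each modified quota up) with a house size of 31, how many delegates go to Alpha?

Standard divisor 3474597/31 ≈ 112083.774; standard quotas: Alpha 8.887, Beta 2.665, Gamma 7.632, Delta 11.816.
Rounding up gives 9, 3, 8, 12 = 32 seats, so the divisor must be adjusted.
With modified divisor 121300: modified quotas Alpha 8.211, Beta 2.463, Gamma 7.052, Delta 10.919.
Rounding up: Alpha 9, Beta 3, Gamma 8, Delta 11 (total 31).
Alpha receives 9.

9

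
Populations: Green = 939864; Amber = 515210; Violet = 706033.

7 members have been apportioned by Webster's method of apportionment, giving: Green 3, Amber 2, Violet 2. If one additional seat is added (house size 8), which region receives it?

Priority for the next seat is population ÷ (current seats + 0.5).
Priorities: Green 268532.571, Amber 206084.000, Violet 282413.200.
Highest priority: Violet.

Violet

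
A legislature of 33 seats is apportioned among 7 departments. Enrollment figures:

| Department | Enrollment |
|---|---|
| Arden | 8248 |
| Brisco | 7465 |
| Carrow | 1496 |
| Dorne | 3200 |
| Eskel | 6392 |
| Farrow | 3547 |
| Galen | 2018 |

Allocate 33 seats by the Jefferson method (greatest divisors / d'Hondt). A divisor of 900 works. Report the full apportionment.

With modified divisor 900: modified quotas Arden 9.164, Brisco 8.294, Carrow 1.662, Dorne 3.556, Eskel 7.102, Farrow 3.941, Galen 2.242.
Rounding down: Arden 9, Brisco 8, Carrow 1, Dorne 3, Eskel 7, Farrow 3, Galen 2 (total 33).

Arden: 9, Brisco: 8, Carrow: 1, Dorne: 3, Eskel: 7, Farrow: 3, Galen: 2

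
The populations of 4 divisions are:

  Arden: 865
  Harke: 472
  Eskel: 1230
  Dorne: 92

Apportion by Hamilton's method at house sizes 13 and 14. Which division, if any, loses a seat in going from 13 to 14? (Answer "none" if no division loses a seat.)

At 13 seats: Arden 4, Harke 2, Eskel 6, Dorne 1.
At 14 seats: Arden 5, Harke 3, Eskel 6, Dorne 0.
Dorne drops from 1 to 0.

Dorne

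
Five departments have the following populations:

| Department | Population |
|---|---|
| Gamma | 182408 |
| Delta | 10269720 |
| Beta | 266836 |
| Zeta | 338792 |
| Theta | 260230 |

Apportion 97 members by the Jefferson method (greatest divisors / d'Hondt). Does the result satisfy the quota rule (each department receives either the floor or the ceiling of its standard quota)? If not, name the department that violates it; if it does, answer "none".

Delta

Standard quotas: Gamma 1.563, Delta 88.016, Beta 2.287, Zeta 2.904, Theta 2.230.
Jefferson allocation: Gamma 1, Delta 90, Beta 2, Zeta 2, Theta 2.
Delta has quota 88.016 (lower 88, upper 89) but receives 90 — outside the quota interval.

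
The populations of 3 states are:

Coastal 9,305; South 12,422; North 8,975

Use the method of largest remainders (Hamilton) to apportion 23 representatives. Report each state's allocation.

Coastal: 7; South: 9; North: 7

Total 30702; standard divisor 30702/23 ≈ 1334.87.
Standard quotas: Coastal 6.9707, South 9.3058, North 6.7235.
Lower quotas: Coastal 6, South 9, North 6 (sum 21, leaving 2 seats).
Remainders in descending order: Coastal 0.9707, North 0.7235, South 0.3058.
Largest remainders: Coastal, North receive the extra seats.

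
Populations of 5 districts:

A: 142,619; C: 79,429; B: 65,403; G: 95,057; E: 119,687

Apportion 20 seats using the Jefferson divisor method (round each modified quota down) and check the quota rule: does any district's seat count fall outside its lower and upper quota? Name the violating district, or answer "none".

Standard quotas: A 5.680, C 3.163, B 2.605, G 3.786, E 4.767.
Jefferson allocation: A 6, C 3, B 2, G 4, E 5.
Every allocation lies between the lower and upper quota.

none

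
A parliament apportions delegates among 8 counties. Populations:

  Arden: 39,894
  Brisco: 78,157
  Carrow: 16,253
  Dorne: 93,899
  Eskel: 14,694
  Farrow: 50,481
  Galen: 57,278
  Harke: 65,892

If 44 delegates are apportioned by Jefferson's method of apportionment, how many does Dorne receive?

Standard divisor 416548/44 ≈ 9467; standard quotas: Arden 4.214, Brisco 8.256, Carrow 1.717, Dorne 9.919, Eskel 1.552, Farrow 5.332, Galen 6.050, Harke 6.960.
Rounding down gives 4, 8, 1, 9, 1, 5, 6, 6 = 40 seats, so the divisor must be adjusted.
With modified divisor 8500: modified quotas Arden 4.693, Brisco 9.195, Carrow 1.912, Dorne 11.047, Eskel 1.729, Farrow 5.939, Galen 6.739, Harke 7.752.
Rounding down: Arden 4, Brisco 9, Carrow 1, Dorne 11, Eskel 1, Farrow 5, Galen 6, Harke 7 (total 44).
Dorne receives 11.

11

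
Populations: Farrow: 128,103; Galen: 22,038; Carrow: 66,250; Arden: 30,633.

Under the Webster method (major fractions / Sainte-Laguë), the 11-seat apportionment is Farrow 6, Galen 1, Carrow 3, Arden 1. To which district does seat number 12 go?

Arden

Priority for the next seat is population ÷ (current seats + 0.5).
Priorities: Farrow 19708.154, Galen 14692.000, Carrow 18928.571, Arden 20422.000.
Highest priority: Arden.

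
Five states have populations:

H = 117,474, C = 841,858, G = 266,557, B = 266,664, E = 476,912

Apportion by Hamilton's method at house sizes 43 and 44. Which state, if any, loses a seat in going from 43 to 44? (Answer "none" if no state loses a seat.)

At 43 seats: H 3, C 18, G 6, B 6, E 10.
At 44 seats: H 2, C 19, G 6, B 6, E 11.
H drops from 3 to 2.

H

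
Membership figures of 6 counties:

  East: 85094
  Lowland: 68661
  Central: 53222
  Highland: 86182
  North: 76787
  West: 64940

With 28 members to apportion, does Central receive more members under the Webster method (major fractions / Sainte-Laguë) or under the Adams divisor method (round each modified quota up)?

Adams

Webster: East 6, Lowland 4, Central 3, Highland 6, North 5, West 4.
Adams: East 5, Lowland 4, Central 4, Highland 6, North 5, West 4.
Central gets 3 under Webster and 4 under Adams.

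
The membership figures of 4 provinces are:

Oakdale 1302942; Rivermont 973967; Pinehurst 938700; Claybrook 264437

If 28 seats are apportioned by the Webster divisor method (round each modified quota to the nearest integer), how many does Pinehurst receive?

Standard divisor 3480046/28 ≈ 124287.357; standard quotas: Oakdale 10.483, Rivermont 7.836, Pinehurst 7.553, Claybrook 2.128.
Rounding to the nearest integer gives Oakdale 10, Rivermont 8, Pinehurst 8, Claybrook 2 — total 28, matching the house size, so no adjustment is needed.
Pinehurst receives 8.

8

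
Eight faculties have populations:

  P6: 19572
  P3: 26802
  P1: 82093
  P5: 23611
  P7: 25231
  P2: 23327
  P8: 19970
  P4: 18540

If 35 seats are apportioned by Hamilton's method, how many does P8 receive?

3

The standard divisor is 239146/35 ≈ 6832.743.
Standard quotas: P6 2.8644, P3 3.9226, P1 12.0146, P5 3.4556, P7 3.6927, P2 3.4140, P8 2.9227, P4 2.7134.
Lower quotas: P6 2, P3 3, P1 12, P5 3, P7 3, P2 3, P8 2, P4 2 (sum 30, leaving 5 seats).
Remainders in descending order: P8 0.9227, P3 0.9226, P6 0.8644, P4 0.7134, P7 0.6927, P5 0.4556, P2 0.4140, P1 0.0146.
Largest remainders: P8, P3, P6, P4, P7 receive the extra seats.
P8 receives 3.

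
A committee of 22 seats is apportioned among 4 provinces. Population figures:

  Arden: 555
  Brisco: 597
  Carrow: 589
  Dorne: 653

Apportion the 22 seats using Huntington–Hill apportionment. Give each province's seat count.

With divisor 108: modified quotas Arden 5.139, Brisco 5.528, Carrow 5.454, Dorne 6.046.
Geometric-mean thresholds: Arden √(5·6)=5.477, Brisco √(5·6)=5.477, Carrow √(5·6)=5.477, Dorne √(6·7)=6.481.
Each quota rounded against its threshold gives Arden 5, Brisco 6, Carrow 5, Dorne 6 (total 22).

Arden 5, Brisco 6, Carrow 5, Dorne 6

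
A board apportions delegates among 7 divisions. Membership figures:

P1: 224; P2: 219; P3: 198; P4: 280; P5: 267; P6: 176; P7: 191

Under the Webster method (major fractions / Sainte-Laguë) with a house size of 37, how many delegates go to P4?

Standard divisor 1555/37 ≈ 42.027; standard quotas: P1 5.330, P2 5.211, P3 4.711, P4 6.662, P5 6.353, P6 4.188, P7 4.545.
Rounding to the nearest integer gives P1 5, P2 5, P3 5, P4 7, P5 6, P6 4, P7 5 — total 37, matching the house size, so no adjustment is needed.
P4 receives 7.

7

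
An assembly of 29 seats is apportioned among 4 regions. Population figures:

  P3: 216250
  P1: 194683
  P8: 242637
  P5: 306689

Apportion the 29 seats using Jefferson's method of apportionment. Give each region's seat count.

Standard divisor 960259/29 ≈ 33112.379; standard quotas: P3 6.531, P1 5.879, P8 7.328, P5 9.262.
Rounding down gives 6, 5, 7, 9 = 27 seats, so the divisor must be adjusted.
With modified divisor 30800: modified quotas P3 7.021, P1 6.321, P8 7.878, P5 9.957.
Rounding down: P3 7, P1 6, P8 7, P5 9 (total 29).

P3: 7, P1: 6, P8: 7, P5: 9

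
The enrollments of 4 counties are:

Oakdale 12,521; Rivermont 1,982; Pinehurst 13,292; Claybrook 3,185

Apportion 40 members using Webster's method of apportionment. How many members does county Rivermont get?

Standard divisor 30980/40 ≈ 774.5; standard quotas: Oakdale 16.167, Rivermont 2.559, Pinehurst 17.162, Claybrook 4.112.
Rounding to the nearest integer gives Oakdale 16, Rivermont 3, Pinehurst 17, Claybrook 4 — total 40, matching the house size, so no adjustment is needed.
Rivermont receives 3.

3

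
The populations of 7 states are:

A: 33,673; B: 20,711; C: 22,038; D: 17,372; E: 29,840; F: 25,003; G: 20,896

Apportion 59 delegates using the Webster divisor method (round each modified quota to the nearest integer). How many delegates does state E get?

10

Standard divisor 169533/59 ≈ 2873.441; standard quotas: A 11.719, B 7.208, C 7.670, D 6.046, E 10.385, F 8.701, G 7.272.
Rounding to the nearest integer gives A 12, B 7, C 8, D 6, E 10, F 9, G 7 — total 59, matching the house size, so no adjustment is needed.
E receives 10.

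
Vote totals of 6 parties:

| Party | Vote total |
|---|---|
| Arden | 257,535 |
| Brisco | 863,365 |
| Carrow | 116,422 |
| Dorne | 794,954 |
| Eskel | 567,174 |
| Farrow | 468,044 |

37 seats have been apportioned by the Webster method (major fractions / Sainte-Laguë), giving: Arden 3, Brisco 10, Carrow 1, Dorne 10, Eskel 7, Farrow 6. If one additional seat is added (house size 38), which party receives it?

Brisco

Priority for the next seat is population ÷ (current seats + 0.5).
Priorities: Arden 73581.429, Brisco 82225.238, Carrow 77614.667, Dorne 75709.905, Eskel 75623.200, Farrow 72006.769.
Highest priority: Brisco.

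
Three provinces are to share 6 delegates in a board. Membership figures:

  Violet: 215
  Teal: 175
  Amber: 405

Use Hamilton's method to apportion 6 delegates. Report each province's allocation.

Violet 2, Teal 1, Amber 3

The standard divisor is 795/6 ≈ 132.5.
Standard quotas: Violet 1.623, Teal 1.321, Amber 3.057.
Lower quotas: Violet 1, Teal 1, Amber 3 (sum 5, leaving 1 seat).
Remainders in descending order: Violet 0.623, Teal 0.321, Amber 0.057.
Largest remainder: Violet receives the extra seat.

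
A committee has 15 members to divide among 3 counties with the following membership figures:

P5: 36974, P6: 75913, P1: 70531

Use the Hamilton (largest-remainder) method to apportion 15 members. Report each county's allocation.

P5 3; P6 6; P1 6

The standard divisor is 183418/15 ≈ 12227.867.
Standard quotas: P5 3.0237, P6 6.2082, P1 5.7681.
Lower quotas: P5 3, P6 6, P1 5 (sum 14, leaving 1 seat).
Remainders in descending order: P1 0.7681, P6 0.2082, P5 0.0237.
Largest remainder: P1 receives the extra seat.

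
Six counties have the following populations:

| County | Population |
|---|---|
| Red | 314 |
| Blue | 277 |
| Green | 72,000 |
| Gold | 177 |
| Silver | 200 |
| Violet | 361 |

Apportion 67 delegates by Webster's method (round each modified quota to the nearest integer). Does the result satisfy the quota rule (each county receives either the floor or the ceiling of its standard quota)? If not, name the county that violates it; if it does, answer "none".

Standard quotas: Red 0.287, Blue 0.253, Green 65.786, Gold 0.162, Silver 0.183, Violet 0.330.
Webster allocation: Red 0, Blue 0, Green 67, Gold 0, Silver 0, Violet 0.
Green has quota 65.786 (lower 65, upper 66) but receives 67 — outside the quota interval.

Green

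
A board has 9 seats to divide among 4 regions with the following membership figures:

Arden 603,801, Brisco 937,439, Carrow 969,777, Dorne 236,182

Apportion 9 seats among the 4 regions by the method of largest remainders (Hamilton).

The standard divisor is 2747199/9 ≈ 305244.333.
Standard quotas: Arden 1.9781, Brisco 3.0711, Carrow 3.1771, Dorne 0.7737.
Lower quotas: Arden 1, Brisco 3, Carrow 3, Dorne 0 (sum 7, leaving 2 seats).
Remainders in descending order: Arden 0.9781, Dorne 0.7737, Carrow 0.1771, Brisco 0.0711.
The surplus seats go to Arden, Dorne.

Arden: 2; Brisco: 3; Carrow: 3; Dorne: 1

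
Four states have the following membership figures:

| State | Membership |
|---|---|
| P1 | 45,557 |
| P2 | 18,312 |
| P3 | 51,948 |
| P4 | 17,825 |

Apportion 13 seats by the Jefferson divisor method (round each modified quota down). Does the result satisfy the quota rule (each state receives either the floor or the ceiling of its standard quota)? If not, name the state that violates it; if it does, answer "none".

Standard quotas: P1 4.432, P2 1.781, P3 5.053, P4 1.734.
Jefferson allocation: P1 5, P2 2, P3 5, P4 1.
Every allocation lies between the lower and upper quota.

none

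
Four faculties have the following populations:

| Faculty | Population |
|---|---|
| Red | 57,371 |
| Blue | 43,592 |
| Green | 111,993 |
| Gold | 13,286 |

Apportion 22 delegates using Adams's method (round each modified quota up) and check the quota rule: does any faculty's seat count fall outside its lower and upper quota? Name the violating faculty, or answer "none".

Standard quotas: Red 5.579, Blue 4.239, Green 10.890, Gold 1.292.
Adams allocation: Red 6, Blue 4, Green 10, Gold 2.
Every allocation lies between the lower and upper quota.

none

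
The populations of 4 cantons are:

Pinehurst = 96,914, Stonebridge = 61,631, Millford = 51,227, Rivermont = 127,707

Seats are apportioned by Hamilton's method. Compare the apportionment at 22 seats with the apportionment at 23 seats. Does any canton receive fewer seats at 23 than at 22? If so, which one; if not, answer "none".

Millford

At 22 seats: Pinehurst 6, Stonebridge 4, Millford 4, Rivermont 8.
At 23 seats: Pinehurst 7, Stonebridge 4, Millford 3, Rivermont 9.
Millford drops from 4 to 3.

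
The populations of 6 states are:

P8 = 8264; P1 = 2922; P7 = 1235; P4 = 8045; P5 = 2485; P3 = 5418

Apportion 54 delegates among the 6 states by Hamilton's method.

Standard divisor: 28369 ÷ 54 ≈ 525.352.
Standard quotas: P8 15.7304, P1 5.5620, P7 2.3508, P4 15.3135, P5 4.7302, P3 10.3131.
Lower quotas: P8 15, P1 5, P7 2, P4 15, P5 4, P3 10 (sum 51, leaving 3 seats).
Remainders in descending order: P8 0.7304, P5 0.7302, P1 0.5620, P7 0.3508, P4 0.3135, P3 0.3131.
Largest remainders: P8, P5, P1 receive the extra seats.

P8: 16, P1: 6, P7: 2, P4: 15, P5: 5, P3: 10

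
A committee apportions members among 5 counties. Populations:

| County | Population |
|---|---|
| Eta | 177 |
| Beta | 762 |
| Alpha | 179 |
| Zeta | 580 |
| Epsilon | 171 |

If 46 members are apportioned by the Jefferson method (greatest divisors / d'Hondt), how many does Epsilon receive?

Standard divisor 1869/46 ≈ 40.63; standard quotas: Eta 4.356, Beta 18.754, Alpha 4.406, Zeta 14.275, Epsilon 4.209.
Rounding down gives 4, 18, 4, 14, 4 = 44 seats, so the divisor must be adjusted.
With modified divisor 38.4: modified quotas Eta 4.609, Beta 19.844, Alpha 4.661, Zeta 15.104, Epsilon 4.453.
Rounding down: Eta 4, Beta 19, Alpha 4, Zeta 15, Epsilon 4 (total 46).
Epsilon receives 4.

4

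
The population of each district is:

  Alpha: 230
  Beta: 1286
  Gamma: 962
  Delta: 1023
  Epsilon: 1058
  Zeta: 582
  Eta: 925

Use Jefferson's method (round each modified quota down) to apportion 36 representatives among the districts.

Alpha: 1, Beta: 8, Gamma: 6, Delta: 6, Epsilon: 6, Zeta: 3, Eta: 6

Standard divisor 6066/36 ≈ 168.5; standard quotas: Alpha 1.365, Beta 7.632, Gamma 5.709, Delta 6.071, Epsilon 6.279, Zeta 3.454, Eta 5.490.
Rounding down gives 1, 7, 5, 6, 6, 3, 5 = 33 seats, so the divisor must be adjusted.
With modified divisor 153: modified quotas Alpha 1.503, Beta 8.405, Gamma 6.288, Delta 6.686, Epsilon 6.915, Zeta 3.804, Eta 6.046.
Rounding down: Alpha 1, Beta 8, Gamma 6, Delta 6, Epsilon 6, Zeta 3, Eta 6 (total 36).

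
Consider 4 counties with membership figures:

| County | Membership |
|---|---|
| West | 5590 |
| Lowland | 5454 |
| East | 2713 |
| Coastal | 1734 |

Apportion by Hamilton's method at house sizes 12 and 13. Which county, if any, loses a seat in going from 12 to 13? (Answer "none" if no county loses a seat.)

Coastal

At 12 seats: West 4, Lowland 4, East 2, Coastal 2.
At 13 seats: West 5, Lowland 5, East 2, Coastal 1.
Coastal drops from 2 to 1.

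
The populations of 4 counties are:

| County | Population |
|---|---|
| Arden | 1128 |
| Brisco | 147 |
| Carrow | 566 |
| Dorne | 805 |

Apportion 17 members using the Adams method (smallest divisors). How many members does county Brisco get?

Standard divisor 2646/17 ≈ 155.647; standard quotas: Arden 7.247, Brisco 0.944, Carrow 3.636, Dorne 5.172.
Rounding up gives 8, 1, 4, 6 = 19 seats, so the divisor must be adjusted.
With modified divisor 170: modified quotas Arden 6.635, Brisco 0.865, Carrow 3.329, Dorne 4.735.
Rounding up: Arden 7, Brisco 1, Carrow 4, Dorne 5 (total 17).
Brisco receives 1.

1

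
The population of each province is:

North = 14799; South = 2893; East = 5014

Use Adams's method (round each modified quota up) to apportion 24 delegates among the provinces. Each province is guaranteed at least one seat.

North: 15, South: 3, East: 6

Standard divisor 22706/24 ≈ 946.083; standard quotas: North 15.642, South 3.058, East 5.300.
Rounding up gives 16, 4, 6 = 26 seats, so the divisor must be adjusted.
With modified divisor 990: modified quotas North 14.948, South 2.922, East 5.065.
Rounding up: North 15, South 3, East 6 (total 24).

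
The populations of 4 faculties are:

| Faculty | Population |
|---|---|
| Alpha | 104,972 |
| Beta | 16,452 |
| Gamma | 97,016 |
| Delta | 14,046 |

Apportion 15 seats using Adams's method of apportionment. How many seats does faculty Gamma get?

Standard divisor 232486/15 ≈ 15499.067; standard quotas: Alpha 6.773, Beta 1.061, Gamma 6.259, Delta 0.906.
Rounding up gives 7, 2, 7, 1 = 17 seats, so the divisor must be adjusted.
With modified divisor 17000: modified quotas Alpha 6.175, Beta 0.968, Gamma 5.707, Delta 0.826.
Rounding up: Alpha 7, Beta 1, Gamma 6, Delta 1 (total 15).
Gamma receives 6.

6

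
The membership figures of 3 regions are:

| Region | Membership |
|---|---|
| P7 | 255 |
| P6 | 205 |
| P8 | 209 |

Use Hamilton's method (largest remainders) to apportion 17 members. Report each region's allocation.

The standard divisor is 669/17 ≈ 39.353.
Standard quotas: P7 6.480, P6 5.209, P8 5.311.
Lower quotas: P7 6, P6 5, P8 5 (sum 16, leaving 1 seat).
Remainders in descending order: P7 0.480, P8 0.311, P6 0.209.
The surplus seat goes to P7.

P7 7; P6 5; P8 5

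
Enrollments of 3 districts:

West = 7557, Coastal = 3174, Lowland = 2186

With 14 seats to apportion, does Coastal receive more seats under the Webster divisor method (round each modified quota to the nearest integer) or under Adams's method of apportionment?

Webster: West 8, Coastal 4, Lowland 2.
Adams: West 8, Coastal 3, Lowland 3.
Coastal gets 4 under Webster and 3 under Adams.

Webster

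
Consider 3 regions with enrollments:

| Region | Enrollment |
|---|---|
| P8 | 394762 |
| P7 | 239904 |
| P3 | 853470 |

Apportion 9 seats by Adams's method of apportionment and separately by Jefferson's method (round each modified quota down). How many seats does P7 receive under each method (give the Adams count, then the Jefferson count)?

2 and 1

Adams: P8 2, P7 2, P3 5.
Jefferson: P8 2, P7 1, P3 6.
P7 gets 2 under Adams and 1 under Jefferson.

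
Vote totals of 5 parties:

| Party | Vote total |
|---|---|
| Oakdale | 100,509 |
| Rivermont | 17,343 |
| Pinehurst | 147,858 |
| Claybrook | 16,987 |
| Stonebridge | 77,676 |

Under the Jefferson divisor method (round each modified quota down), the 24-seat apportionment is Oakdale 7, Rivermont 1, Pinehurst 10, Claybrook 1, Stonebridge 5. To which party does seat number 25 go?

Pinehurst

Priority for the next seat is population ÷ (current seats + 1).
Priorities: Oakdale 12563.625, Rivermont 8671.500, Pinehurst 13441.636, Claybrook 8493.500, Stonebridge 12946.000.
Highest priority: Pinehurst.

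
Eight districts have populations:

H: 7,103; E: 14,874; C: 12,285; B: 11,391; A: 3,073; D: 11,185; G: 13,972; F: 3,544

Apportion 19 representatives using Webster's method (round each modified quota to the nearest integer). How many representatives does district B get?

3

Standard divisor 77427/19 ≈ 4075.105; standard quotas: H 1.743, E 3.650, C 3.015, B 2.795, A 0.754, D 2.745, G 3.429, F 0.870.
Rounding to the nearest integer gives 2, 4, 3, 3, 1, 3, 3, 1 = 20 seats, so the divisor must be adjusted.
With modified divisor 4400: modified quotas H 1.614, E 3.380, C 2.792, B 2.589, A 0.698, D 2.542, G 3.175, F 0.805.
Rounding to the nearest integer: H 2, E 3, C 3, B 3, A 1, D 3, G 3, F 1 (total 19).
B receives 3.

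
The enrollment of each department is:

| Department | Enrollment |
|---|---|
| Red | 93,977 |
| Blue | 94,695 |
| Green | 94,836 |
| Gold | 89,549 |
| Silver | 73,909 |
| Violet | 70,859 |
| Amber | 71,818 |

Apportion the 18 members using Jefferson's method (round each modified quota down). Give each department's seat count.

Standard divisor 589643/18 ≈ 32757.944; standard quotas: Red 2.869, Blue 2.891, Green 2.895, Gold 2.734, Silver 2.256, Violet 2.163, Amber 2.192.
Rounding down gives 2, 2, 2, 2, 2, 2, 2 = 14 seats, so the divisor must be adjusted.
With modified divisor 27200: modified quotas Red 3.455, Blue 3.481, Green 3.487, Gold 3.292, Silver 2.717, Violet 2.605, Amber 2.640.
Rounding down: Red 3, Blue 3, Green 3, Gold 3, Silver 2, Violet 2, Amber 2 (total 18).

Red=3, Blue=3, Green=3, Gold=3, Silver=2, Violet=2, Amber=2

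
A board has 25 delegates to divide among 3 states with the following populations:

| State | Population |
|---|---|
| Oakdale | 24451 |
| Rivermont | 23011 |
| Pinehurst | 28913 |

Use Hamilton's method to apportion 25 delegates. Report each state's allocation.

Oakdale 8, Rivermont 8, Pinehurst 9

Total 76375; standard divisor 76375/25 = 3055.
Standard quotas: Oakdale 8.0036, Rivermont 7.5322, Pinehurst 9.4642.
Lower quotas: Oakdale 8, Rivermont 7, Pinehurst 9 (sum 24, leaving 1 seat).
Remainders in descending order: Rivermont 0.5322, Pinehurst 0.4642, Oakdale 0.0036.
The surplus seat goes to Rivermont.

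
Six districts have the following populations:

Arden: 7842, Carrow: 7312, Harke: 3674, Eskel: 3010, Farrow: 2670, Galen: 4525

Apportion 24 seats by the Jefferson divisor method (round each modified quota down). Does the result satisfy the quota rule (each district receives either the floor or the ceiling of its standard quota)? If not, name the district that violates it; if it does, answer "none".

Standard quotas: Arden 6.483, Carrow 6.044, Harke 3.037, Eskel 2.488, Farrow 2.207, Galen 3.741.
Jefferson allocation: Arden 7, Carrow 6, Harke 3, Eskel 2, Farrow 2, Galen 4.
Every allocation lies between the lower and upper quota.

none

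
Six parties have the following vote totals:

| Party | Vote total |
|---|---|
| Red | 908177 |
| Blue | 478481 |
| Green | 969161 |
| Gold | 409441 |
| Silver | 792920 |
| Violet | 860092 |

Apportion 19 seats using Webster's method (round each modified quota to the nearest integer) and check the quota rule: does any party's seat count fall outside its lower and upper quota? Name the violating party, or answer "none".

Standard quotas: Red 3.905, Blue 2.058, Green 4.168, Gold 1.761, Silver 3.410, Violet 3.699.
Webster allocation: Red 4, Blue 2, Green 4, Gold 2, Silver 3, Violet 4.
Every allocation lies between the lower and upper quota.

none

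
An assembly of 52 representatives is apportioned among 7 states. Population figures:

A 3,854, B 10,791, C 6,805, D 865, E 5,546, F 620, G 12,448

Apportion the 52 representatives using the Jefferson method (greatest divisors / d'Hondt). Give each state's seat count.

Standard divisor 40929/52 ≈ 787.096; standard quotas: A 4.896, B 13.710, C 8.646, D 1.099, E 7.046, F 0.788, G 15.815.
Rounding down gives 4, 13, 8, 1, 7, 0, 15 = 48 seats, so the divisor must be adjusted.
With modified divisor 740: modified quotas A 5.208, B 14.582, C 9.196, D 1.169, E 7.495, F 0.838, G 16.822.
Rounding down: A 5, B 14, C 9, D 1, E 7, F 0, G 16 (total 52).

A 5, B 14, C 9, D 1, E 7, F 0, G 16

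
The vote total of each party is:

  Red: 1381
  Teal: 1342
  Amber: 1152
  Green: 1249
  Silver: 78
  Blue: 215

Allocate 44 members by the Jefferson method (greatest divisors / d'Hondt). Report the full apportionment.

Red: 12, Teal: 11, Amber: 10, Green: 10, Silver: 0, Blue: 1

Standard divisor 5417/44 ≈ 123.114; standard quotas: Red 11.217, Teal 10.900, Amber 9.357, Green 10.145, Silver 0.634, Blue 1.746.
Rounding down gives 11, 10, 9, 10, 0, 1 = 41 seats, so the divisor must be adjusted.
With modified divisor 114: modified quotas Red 12.114, Teal 11.772, Amber 10.105, Green 10.956, Silver 0.684, Blue 1.886.
Rounding down: Red 12, Teal 11, Amber 10, Green 10, Silver 0, Blue 1 (total 44).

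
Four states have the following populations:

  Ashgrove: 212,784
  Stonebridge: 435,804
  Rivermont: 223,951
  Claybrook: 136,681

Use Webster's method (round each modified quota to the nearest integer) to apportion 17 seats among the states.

Standard divisor 1009220/17 ≈ 59365.882; standard quotas: Ashgrove 3.584, Stonebridge 7.341, Rivermont 3.772, Claybrook 2.302.
Rounding to the nearest integer gives Ashgrove 4, Stonebridge 7, Rivermont 4, Claybrook 2 — total 17, matching the house size, so no adjustment is needed.

Ashgrove: 4; Stonebridge: 7; Rivermont: 4; Claybrook: 2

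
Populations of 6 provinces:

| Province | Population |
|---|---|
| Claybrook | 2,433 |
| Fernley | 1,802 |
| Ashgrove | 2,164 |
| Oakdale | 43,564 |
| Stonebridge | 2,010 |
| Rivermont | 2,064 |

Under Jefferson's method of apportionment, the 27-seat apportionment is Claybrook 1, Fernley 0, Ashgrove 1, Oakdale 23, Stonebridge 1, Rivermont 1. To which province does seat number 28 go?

Priority for the next seat is population ÷ (current seats + 1).
Priorities: Claybrook 1216.500, Fernley 1802.000, Ashgrove 1082.000, Oakdale 1815.167, Stonebridge 1005.000, Rivermont 1032.000.
Highest priority: Oakdale.

Oakdale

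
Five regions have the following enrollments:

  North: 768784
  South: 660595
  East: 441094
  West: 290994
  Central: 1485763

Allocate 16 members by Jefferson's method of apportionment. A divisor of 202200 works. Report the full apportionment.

North=3, South=3, East=2, West=1, Central=7

With modified divisor 202200: modified quotas North 3.802, South 3.267, East 2.181, West 1.439, Central 7.348.
Rounding down: North 3, South 3, East 2, West 1, Central 7 (total 16).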